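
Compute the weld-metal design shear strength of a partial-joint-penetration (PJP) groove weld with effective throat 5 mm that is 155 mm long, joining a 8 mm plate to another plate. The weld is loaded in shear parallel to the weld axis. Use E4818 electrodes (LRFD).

E48XX → F_EXX = 480 MPa.
Effective throat (given) t_e = 5 mm.
A_we = 5 × 155 = 775 mm².
F_nw = 0.6 F_EXX = 288 MPa.
φR_n = 0.75 × 288 × 775 × 10⁻³ = 167.4 kN.

φR_n ≈ 167 kN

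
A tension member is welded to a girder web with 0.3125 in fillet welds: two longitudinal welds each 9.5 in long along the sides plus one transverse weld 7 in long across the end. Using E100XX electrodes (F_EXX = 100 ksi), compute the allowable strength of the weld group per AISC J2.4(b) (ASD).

R_n/Ω ≈ 177 kip

t_e = 0.707 × 0.3125 = 0.2209 in.
R_nwl = 0.6 × 100 × 0.2209 × 19 = 251.9 kip (longitudinal, 2 welds).
R_nwt = 0.6 × 100 × 0.2209 × 7 = 92.79 kip (transverse, base value).
(i) R_nwl + R_nwt = 344.7 kip; (ii) 0.85 R_nwl + 1.5 R_nwt = 353.3 kip.
R_n = max = 353.3 kip [governs: (ii)]; R_n/Ω = 176.6 kip.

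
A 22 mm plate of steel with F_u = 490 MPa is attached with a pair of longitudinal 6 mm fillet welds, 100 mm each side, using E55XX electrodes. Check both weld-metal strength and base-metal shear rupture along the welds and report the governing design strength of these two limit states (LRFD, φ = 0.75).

E55XX → F_EXX = 550 MPa.
t_e = 0.707 × 6 = 4.242 mm; L = 200 mm.
Weld metal: φR_n = 0.75 × 0.6 × 550 × 4.242 × 200 × 10⁻³ = 210 kN.
Base metal (shear rupture): φR_n = 0.75 × 0.6 × 490 × 22 × 200 × 10⁻³ = 970.2 kN.
Governing: weld metal.

φR_n ≈ 210 kN (weld metal governs)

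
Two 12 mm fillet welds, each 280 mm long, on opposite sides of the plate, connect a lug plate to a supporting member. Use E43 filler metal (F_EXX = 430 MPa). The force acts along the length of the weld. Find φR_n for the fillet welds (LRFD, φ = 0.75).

φR_n ≈ 919 kN

Effective throat t_e = 0.707 × 12 = 8.484 mm.
Total length L = 560 mm; A_we = 8.484 × 560 = 4751 mm².
F_nw = 0.6 F_EXX = 0.6 × 430 = 258 MPa.
φR_n = 0.75 × 258 × 4751 × 10⁻³ = 919.3 kN.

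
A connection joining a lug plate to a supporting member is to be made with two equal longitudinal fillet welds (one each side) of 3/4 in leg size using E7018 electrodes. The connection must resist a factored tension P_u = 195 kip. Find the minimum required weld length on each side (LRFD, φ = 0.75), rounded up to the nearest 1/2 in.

E70XX → F_EXX = 70 ksi.
Throat t_e = 0.707 × 0.75 = 0.5302 in.
φr_n = 0.75 × 0.6 × 70 × 0.5302 = 16.7 kip/in.
L_req = P_u / φr_n = 195 / 16.7 = 11.67 in total.
Per side: 11.67 / 2 = 5.837 in.
Round up → use L = 6 in on each side.

L = 6 in on each side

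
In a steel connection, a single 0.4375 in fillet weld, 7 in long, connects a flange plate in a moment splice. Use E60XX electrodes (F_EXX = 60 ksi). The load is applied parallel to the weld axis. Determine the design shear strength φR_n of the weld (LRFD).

Effective throat t_e = 0.707 × 0.4375 = 0.3093 in.
Total length L = 7 in; A_we = 0.3093 × 7 = 2.165 in².
F_nw = 0.6 F_EXX = 0.6 × 60 = 36 ksi.
φR_n = 0.75 × 36 × 2.165 = 58.46 kips.

φR_n ≈ 58.5 kips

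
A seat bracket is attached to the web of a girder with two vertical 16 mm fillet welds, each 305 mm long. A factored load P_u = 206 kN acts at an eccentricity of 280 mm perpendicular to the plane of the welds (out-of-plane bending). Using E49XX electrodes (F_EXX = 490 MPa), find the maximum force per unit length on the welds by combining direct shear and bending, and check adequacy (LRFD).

L_w = 2 × 305 = 610 mm; section modulus (unit throat) S = 2 × L²/6 = 31010 mm².
Direct shear f_v = P/L_w = 206×10³/610 = 337.7 N/mm.
Moment M = P × e = 206×10³ × 280 = 57680000 N·mm; bending f_b = M/S = 1860 N/mm.
f_max = √(f_v² + f_b²) = √(337.7² + 1860²) = 1891 N/mm.
φr_n = 0.75 × 0.6 × 490 × (0.707 × 16) = 2494 N/mm → adequate.

f_max ≈ 1890 N/mm; adequate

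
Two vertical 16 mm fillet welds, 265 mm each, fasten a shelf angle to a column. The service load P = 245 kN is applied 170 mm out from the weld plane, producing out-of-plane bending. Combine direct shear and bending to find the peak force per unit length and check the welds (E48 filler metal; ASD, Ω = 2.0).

E48XX → F_EXX = 480 MPa.
L_w = 2 × 265 = 530 mm; section modulus (unit throat) S = 2 × L²/6 = 23410 mm².
Direct shear f_v = P/L_w = 245×10³/530 = 462.3 N/mm.
Moment M = P × e = 245×10³ × 170 = 41650000 N·mm; bending f_b = M/S = 1779 N/mm.
f_max = √(f_v² + f_b²) = √(462.3² + 1779²) = 1838 N/mm.
r_n/Ω = (1/2.0) × 0.6 × 480 × (0.707 × 16) = 1629 N/mm → NOT adequate.

f_max ≈ 1840 N/mm; NOT adequate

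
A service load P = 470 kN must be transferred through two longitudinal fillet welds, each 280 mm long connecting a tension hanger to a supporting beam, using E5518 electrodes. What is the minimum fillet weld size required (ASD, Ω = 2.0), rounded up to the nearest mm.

w = 8 mm

E55XX → F_EXX = 550 MPa.
Total weld length L = 560 mm.
Required throat t_e = P × Ω / (0.6 F_EXX × L) = 470 × 2.0 / (0.6 × 550 × 560 × 10⁻³) = 5.087 mm.
Required leg w = t_e / 0.707 = 7.195 mm → use 8 mm.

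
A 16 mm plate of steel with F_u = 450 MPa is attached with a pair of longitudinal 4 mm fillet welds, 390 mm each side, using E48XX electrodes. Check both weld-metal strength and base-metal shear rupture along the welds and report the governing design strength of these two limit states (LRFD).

φR_n ≈ 476 kN (weld metal governs)

E48XX → F_EXX = 480 MPa.
t_e = 0.707 × 4 = 2.828 mm; L = 780 mm.
Weld metal: φR_n = 0.75 × 0.6 × 480 × 2.828 × 780 × 10⁻³ = 476.5 kN.
Base metal (shear rupture): φR_n = 0.75 × 0.6 × 450 × 16 × 780 × 10⁻³ = 2527 kN.
Governing: weld metal.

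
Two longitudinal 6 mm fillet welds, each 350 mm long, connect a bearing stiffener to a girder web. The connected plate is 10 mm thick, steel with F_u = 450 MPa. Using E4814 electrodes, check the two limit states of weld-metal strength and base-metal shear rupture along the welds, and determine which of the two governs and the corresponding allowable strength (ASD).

R_n/Ω ≈ 428 kN (weld metal governs)

E48XX → F_EXX = 480 MPa.
t_e = 0.707 × 6 = 4.242 mm; L = 700 mm.
Weld metal: R_n/Ω = (1/2.0) × 0.6 × 480 × 4.242 × 700 × 10⁻³ = 427.6 kN.
Base metal (shear rupture): R_n/Ω = (1/2.0) × 0.6 × 450 × 10 × 700 × 10⁻³ = 945 kN.
Governing: weld metal.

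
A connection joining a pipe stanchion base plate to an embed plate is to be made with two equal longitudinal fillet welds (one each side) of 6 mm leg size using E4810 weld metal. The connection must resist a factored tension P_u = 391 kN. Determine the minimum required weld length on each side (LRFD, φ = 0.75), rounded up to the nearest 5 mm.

L = 215 mm on each side

E48XX → F_EXX = 480 MPa.
Throat t_e = 0.707 × 6 = 4.242 mm.
φr_n = 0.75 × 0.6 × 480 × 4.242 × 10⁻³ = 0.9163 kN/mm.
L_req = P_u / φr_n = 391 / 0.9163 = 426.7 mm total.
Per side: 426.7 / 2 = 213.4 mm.
Round up → use L = 215 mm on each side.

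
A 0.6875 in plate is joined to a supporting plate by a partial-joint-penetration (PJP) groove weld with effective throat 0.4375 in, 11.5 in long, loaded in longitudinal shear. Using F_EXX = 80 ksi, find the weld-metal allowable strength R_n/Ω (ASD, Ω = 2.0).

R_n/Ω ≈ 121 kip

Effective throat (given) t_e = 0.4375 in.
A_we = 0.4375 × 11.5 = 5.031 in².
F_nw = 0.6 F_EXX = 48 ksi.
R_n/Ω = (48 × 5.031) / 2.0 = 120.8 kip.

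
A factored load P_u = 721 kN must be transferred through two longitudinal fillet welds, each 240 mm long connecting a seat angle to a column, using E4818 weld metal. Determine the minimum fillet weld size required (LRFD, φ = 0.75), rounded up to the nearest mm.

w = 10 mm

E48XX → F_EXX = 480 MPa.
Total weld length L = 480 mm.
Required throat t_e = P_u / (φ × 0.6 F_EXX × L) = 721 / (0.75 × 0.6 × 480 × 480 × 10⁻³) = 6.954 mm.
Required leg w = t_e / 0.707 = 9.836 mm → use 10 mm.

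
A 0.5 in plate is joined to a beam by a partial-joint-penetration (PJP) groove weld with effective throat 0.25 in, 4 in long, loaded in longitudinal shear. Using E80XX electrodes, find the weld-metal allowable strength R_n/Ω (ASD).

R_n/Ω ≈ 24 kips

E80XX → F_EXX = 80 ksi.
Effective throat (given) t_e = 0.25 in.
A_we = 0.25 × 4 = 1 in².
F_nw = 0.6 F_EXX = 48 ksi.
R_n/Ω = (48 × 1) / 2.0 = 24 kips.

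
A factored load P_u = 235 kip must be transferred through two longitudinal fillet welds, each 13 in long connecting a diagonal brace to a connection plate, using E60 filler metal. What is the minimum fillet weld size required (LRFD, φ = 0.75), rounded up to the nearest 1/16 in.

w = 1/2 in

E60XX → F_EXX = 60 ksi.
Total weld length L = 26 in.
Required throat t_e = P_u / (φ × 0.6 F_EXX × L) = 235 / (0.75 × 0.6 × 60 × 26) = 0.3348 in.
Required leg w = t_e / 0.707 = 0.4735 in → use 1/2 in.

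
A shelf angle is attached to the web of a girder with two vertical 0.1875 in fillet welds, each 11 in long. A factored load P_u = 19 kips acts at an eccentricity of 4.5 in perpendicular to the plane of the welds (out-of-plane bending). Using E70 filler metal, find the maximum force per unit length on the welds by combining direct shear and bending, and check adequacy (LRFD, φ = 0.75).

f_max ≈ 2.29 kip/in; adequate

E70XX → F_EXX = 70 ksi.
L_w = 2 × 11 = 22 in; section modulus (unit throat) S = 2 × L²/6 = 40.33 in².
Direct shear f_v = P/L_w = 19/22 = 0.8636 kip/in.
Moment M = P × e = 19 × 4.5 = 85.5 kip·in; bending f_b = M/S = 2.12 kip/in.
f_max = √(f_v² + f_b²) = √(0.8636² + 2.12²) = 2.289 kip/in.
φr_n = 0.75 × 0.6 × 70 × (0.707 × 0.1875) = 4.176 kip/in → adequate.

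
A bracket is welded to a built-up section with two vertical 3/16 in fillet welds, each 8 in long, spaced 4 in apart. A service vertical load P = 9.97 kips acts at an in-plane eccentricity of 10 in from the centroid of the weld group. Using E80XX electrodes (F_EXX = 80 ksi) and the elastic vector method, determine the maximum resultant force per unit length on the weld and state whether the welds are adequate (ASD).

Total weld length L_w = 16 in. Treat welds as unit-width lines.
Polar moment about centroid: J = 2[d³/12 + d(b/2)²] = 2[8³/12 + 8×2²] = 149.3 in³.
Direct shear f_v = P/L_w = 9.97 / 16 = 0.6231 kip/in (vertical).
Torsion M = P·e = 9.97 × 10 = 99.7 kip·in.
Critical point at (x, y) = (2, 4) from centroid. f_tx = M·y/J = 2.671 kip/in; f_ty = M·x/J = 1.335 kip/in.
Resultant f_max = √[f_tx² + (f_v + f_ty)²] = √[2.671² + (0.6231 + 1.335)²] = 3.312 kip/in.
Capacity per unit length: r_n/Ω = (1/2.0) × 0.6 × 80 × (0.707 × 0.1875) = 3.181 kip/in.
3.312 > 3.181 → NOT adequate.

f_max ≈ 3.31 kip/in; NOT adequate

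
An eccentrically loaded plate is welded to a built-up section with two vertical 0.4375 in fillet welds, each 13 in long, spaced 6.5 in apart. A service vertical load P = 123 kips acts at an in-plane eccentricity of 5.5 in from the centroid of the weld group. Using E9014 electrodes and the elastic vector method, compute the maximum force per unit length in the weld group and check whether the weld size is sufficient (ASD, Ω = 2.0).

f_max ≈ 10.7 kip/in; NOT adequate

E90XX → F_EXX = 90 ksi.
Total weld length L_w = 26 in. Treat welds as unit-width lines.
Polar moment about centroid: J = 2[d³/12 + d(b/2)²] = 2[13³/12 + 13×3.25²] = 640.8 in³.
Direct shear f_v = P/L_w = 123 / 26 = 4.731 kip/in (vertical).
Torsion M = P·e = 123 × 5.5 = 676.5 kip·in.
Critical point at (x, y) = (3.25, 6.5) from centroid. f_tx = M·y/J = 6.862 kip/in; f_ty = M·x/J = 3.431 kip/in.
Resultant f_max = √[f_tx² + (f_v + f_ty)²] = √[6.862² + (4.731 + 3.431)²] = 10.66 kip/in.
Capacity per unit length: r_n/Ω = (1/2.0) × 0.6 × 90 × (0.707 × 0.4375) = 8.351 kip/in.
10.66 > 8.351 → NOT adequate.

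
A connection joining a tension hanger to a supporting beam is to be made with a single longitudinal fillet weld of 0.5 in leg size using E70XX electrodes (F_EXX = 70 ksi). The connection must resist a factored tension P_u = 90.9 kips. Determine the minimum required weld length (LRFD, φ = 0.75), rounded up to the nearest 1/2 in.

Throat t_e = 0.707 × 0.5 = 0.3535 in.
φr_n = 0.75 × 0.6 × 70 × 0.3535 = 11.14 kips/in.
L_req = P_u / φr_n = 90.9 / 11.14 = 8.163 in total.
Round up → use L = 8.5 in.

L = 8.5 in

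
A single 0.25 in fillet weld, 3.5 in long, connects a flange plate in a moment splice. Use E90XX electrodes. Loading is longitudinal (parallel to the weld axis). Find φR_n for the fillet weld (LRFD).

E90XX → F_EXX = 90 ksi.
Effective throat t_e = 0.707 × 0.25 = 0.1767 in.
Total length L = 3.5 in; A_we = 0.1767 × 3.5 = 0.6186 in².
F_nw = 0.6 F_EXX = 0.6 × 90 = 54 ksi.
φR_n = 0.75 × 54 × 0.6186 = 25.05 kips.

φR_n ≈ 25.1 kips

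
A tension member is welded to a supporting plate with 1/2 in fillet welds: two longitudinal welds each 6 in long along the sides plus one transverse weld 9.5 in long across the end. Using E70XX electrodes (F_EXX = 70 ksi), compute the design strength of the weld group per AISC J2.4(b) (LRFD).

t_e = 0.707 × 0.5 = 0.3535 in.
R_nwl = 0.6 × 70 × 0.3535 × 12 = 178.2 kips (longitudinal, 2 welds).
R_nwt = 0.6 × 70 × 0.3535 × 9.5 = 141 kips (transverse, base value).
(i) R_nwl + R_nwt = 319.2 kips; (ii) 0.85 R_nwl + 1.5 R_nwt = 363 kips.
R_n = max = 363 kips [governs: (ii)]; φR_n = 272.3 kips.

φR_n ≈ 272 kips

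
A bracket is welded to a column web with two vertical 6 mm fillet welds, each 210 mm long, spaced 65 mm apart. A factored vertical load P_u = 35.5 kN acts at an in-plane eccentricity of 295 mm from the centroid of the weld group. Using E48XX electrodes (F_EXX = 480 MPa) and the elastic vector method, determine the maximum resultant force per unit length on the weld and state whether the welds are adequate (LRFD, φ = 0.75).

f_max ≈ 610 N/mm; adequate

Total weld length L_w = 420 mm. Treat welds as unit-width lines.
Polar moment about centroid: J = 2[d³/12 + d(b/2)²] = 2[210³/12 + 210×32.5²] = 1987000 mm³.
Direct shear f_v = P/L_w = 35.5×10³ / 420 = 84.52 N/mm (vertical).
Torsion M = P·e = 35.5×10³ × 295 = 10472000 N·mm.
Critical point at (x, y) = (32.5, 105) from centroid. f_tx = M·y/J = 553.4 N/mm; f_ty = M·x/J = 171.3 N/mm.
Resultant f_max = √[f_tx² + (f_v + f_ty)²] = √[553.4² + (84.52 + 171.3)²] = 609.6 N/mm.
Capacity per unit length: φr_n = 0.75 × 0.6 × 480 × (0.707 × 6) = 916.3 N/mm.
609.6 ≤ 916.3 → adequate.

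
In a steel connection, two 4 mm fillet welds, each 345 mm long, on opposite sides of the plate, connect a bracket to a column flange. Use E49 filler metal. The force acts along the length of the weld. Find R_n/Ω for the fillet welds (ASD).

E49XX → F_EXX = 490 MPa.
Effective throat t_e = 0.707 × 4 = 2.828 mm.
Total length L = 690 mm; A_we = 2.828 × 690 = 1951 mm².
F_nw = 0.6 F_EXX = 0.6 × 490 = 294 MPa.
R_n = 294 × 1951 × 10⁻³ = 573.7 kN; R_n/Ω = 573.7/2.0 = 286.8 kN.

R_n/Ω ≈ 287 kN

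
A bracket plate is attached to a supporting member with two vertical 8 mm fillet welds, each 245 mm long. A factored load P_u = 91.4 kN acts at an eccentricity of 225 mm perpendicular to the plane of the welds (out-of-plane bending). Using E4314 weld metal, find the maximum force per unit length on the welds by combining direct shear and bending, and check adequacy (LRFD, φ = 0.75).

f_max ≈ 1040 N/mm; adequate

E43XX → F_EXX = 430 MPa.
L_w = 2 × 245 = 490 mm; section modulus (unit throat) S = 2 × L²/6 = 20010 mm².
Direct shear f_v = P/L_w = 91.4×10³/490 = 186.5 N/mm.
Moment M = P × e = 91.4×10³ × 225 = 20565000 N·mm; bending f_b = M/S = 1028 N/mm.
f_max = √(f_v² + f_b²) = √(186.5² + 1028²) = 1045 N/mm.
φr_n = 0.75 × 0.6 × 430 × (0.707 × 8) = 1094 N/mm → adequate.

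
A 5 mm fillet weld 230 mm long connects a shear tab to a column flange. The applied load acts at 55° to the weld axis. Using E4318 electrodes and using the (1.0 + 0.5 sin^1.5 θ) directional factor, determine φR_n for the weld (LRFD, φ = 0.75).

E43XX → F_EXX = 430 MPa.
t_e = 0.707 × 5 = 3.535 mm; A_we = 3.535 × 230 = 813 mm².
Directional factor: 1.0 + 0.5 sin^1.5(55°) = 1.371.
F_nw = 0.6 × 430 × 1.371 = 353.6 MPa.
φR_n = 0.75 × 353.6 × 813 × 10⁻³ = 215.6 kN.

φR_n ≈ 216 kN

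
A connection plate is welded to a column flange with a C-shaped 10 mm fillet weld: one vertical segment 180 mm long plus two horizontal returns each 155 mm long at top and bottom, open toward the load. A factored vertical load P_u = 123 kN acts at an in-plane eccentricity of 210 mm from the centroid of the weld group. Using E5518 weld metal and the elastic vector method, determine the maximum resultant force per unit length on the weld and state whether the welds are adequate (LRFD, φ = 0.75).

E55XX → F_EXX = 550 MPa.
Total weld length L_w = 490 mm. Treat welds as unit-width lines.
Centroid: x̄ = 2×155×77.5 / 490 = 49.03 mm from the vertical weld.
Polar moment about centroid: J = I_x + I_y = [180³/12 + 2×155×90²] + [180×49.03² + 2(155³/12 + 155×28.47²)] = 4302000 mm³.
Direct shear f_v = P/L_w = 123×10³ / 490 = 251 N/mm (vertical).
Torsion M = P·e = 123×10³ × 210 = 25830000 N·mm.
Critical point at (x, y) = (106, 90) from centroid. f_tx = M·y/J = 540.4 N/mm; f_ty = M·x/J = 636.3 N/mm.
Resultant f_max = √[f_tx² + (f_v + f_ty)²] = √[540.4² + (251 + 636.3)²] = 1039 N/mm.
Capacity per unit length: φr_n = 0.75 × 0.6 × 550 × (0.707 × 10) = 1750 N/mm.
1039 ≤ 1750 → adequate.

f_max ≈ 1040 N/mm; adequate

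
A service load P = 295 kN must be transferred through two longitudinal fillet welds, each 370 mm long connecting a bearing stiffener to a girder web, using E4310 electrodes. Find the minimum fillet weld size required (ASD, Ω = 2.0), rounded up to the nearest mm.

E43XX → F_EXX = 430 MPa.
Total weld length L = 740 mm.
Required throat t_e = P × Ω / (0.6 F_EXX × L) = 295 × 2.0 / (0.6 × 430 × 740 × 10⁻³) = 3.09 mm.
Required leg w = t_e / 0.707 = 4.371 mm → use 5 mm.

w = 5 mm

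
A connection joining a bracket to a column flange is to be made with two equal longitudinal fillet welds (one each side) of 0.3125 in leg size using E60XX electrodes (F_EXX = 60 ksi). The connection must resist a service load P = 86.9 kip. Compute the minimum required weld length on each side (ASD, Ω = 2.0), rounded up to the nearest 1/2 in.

L = 11 in on each side

Throat t_e = 0.707 × 0.3125 = 0.2209 in.
r_n/Ω = (0.6 × 60 × 0.2209) / 2.0 = 3.977 kip/in.
L_req = P / (r_n/Ω) = 86.9 / 3.977 = 21.85 in total.
Per side: 21.85 / 2 = 10.93 in.
Round up → use L = 11 in on each side.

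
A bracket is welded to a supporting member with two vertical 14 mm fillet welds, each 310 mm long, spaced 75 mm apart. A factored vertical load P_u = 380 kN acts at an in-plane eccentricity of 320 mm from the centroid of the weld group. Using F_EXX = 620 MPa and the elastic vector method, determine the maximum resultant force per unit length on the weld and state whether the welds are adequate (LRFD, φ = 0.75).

f_max ≈ 3520 N/mm; NOT adequate

Total weld length L_w = 620 mm. Treat welds as unit-width lines.
Polar moment about centroid: J = 2[d³/12 + d(b/2)²] = 2[310³/12 + 310×37.5²] = 5837000 mm³.
Direct shear f_v = P/L_w = 380×10³ / 620 = 612.9 N/mm (vertical).
Torsion M = P·e = 380×10³ × 320 = 121600000 N·mm.
Critical point at (x, y) = (37.5, 155) from centroid. f_tx = M·y/J = 3229 N/mm; f_ty = M·x/J = 781.2 N/mm.
Resultant f_max = √[f_tx² + (f_v + f_ty)²] = √[3229² + (612.9 + 781.2)²] = 3517 N/mm.
Capacity per unit length: φr_n = 0.75 × 0.6 × 620 × (0.707 × 14) = 2762 N/mm.
3517 > 2762 → NOT adequate.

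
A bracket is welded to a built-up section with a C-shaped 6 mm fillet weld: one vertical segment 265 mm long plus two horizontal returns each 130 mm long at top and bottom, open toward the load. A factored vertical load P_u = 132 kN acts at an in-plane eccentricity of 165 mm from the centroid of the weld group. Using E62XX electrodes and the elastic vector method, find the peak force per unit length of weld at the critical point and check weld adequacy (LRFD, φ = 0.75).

f_max ≈ 689 N/mm; adequate

E62XX → F_EXX = 620 MPa.
Total weld length L_w = 525 mm. Treat welds as unit-width lines.
Centroid: x̄ = 2×130×65 / 525 = 32.19 mm from the vertical weld.
Polar moment about centroid: J = I_x + I_y = [265³/12 + 2×130×132.5²] + [265×32.19² + 2(130³/12 + 130×32.81²)] = 7036000 mm³.
Direct shear f_v = P/L_w = 132×10³ / 525 = 251.4 N/mm (vertical).
Torsion M = P·e = 132×10³ × 165 = 21780000 N·mm.
Critical point at (x, y) = (97.81, 132.5) from centroid. f_tx = M·y/J = 410.2 N/mm; f_ty = M·x/J = 302.8 N/mm.
Resultant f_max = √[f_tx² + (f_v + f_ty)²] = √[410.2² + (251.4 + 302.8)²] = 689.5 N/mm.
Capacity per unit length: φr_n = 0.75 × 0.6 × 620 × (0.707 × 6) = 1184 N/mm.
689.5 ≤ 1184 → adequate.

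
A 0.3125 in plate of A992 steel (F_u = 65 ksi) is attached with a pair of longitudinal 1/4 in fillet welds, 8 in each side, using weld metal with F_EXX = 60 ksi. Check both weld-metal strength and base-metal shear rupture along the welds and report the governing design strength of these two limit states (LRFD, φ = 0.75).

φR_n ≈ 76.4 kips (weld metal governs)

t_e = 0.707 × 0.25 = 0.1767 in; L = 16 in.
Weld metal: φR_n = 0.75 × 0.6 × 60 × 0.1767 × 16 = 76.36 kips.
Base metal (shear rupture): φR_n = 0.75 × 0.6 × 65 × 0.3125 × 16 = 146.2 kips.
Governing: weld metal.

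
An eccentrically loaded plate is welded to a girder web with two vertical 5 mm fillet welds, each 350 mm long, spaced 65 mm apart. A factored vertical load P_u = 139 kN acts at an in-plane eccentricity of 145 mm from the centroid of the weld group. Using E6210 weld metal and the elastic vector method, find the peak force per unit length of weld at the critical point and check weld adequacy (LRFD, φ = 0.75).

f_max ≈ 529 N/mm; adequate

E62XX → F_EXX = 620 MPa.
Total weld length L_w = 700 mm. Treat welds as unit-width lines.
Polar moment about centroid: J = 2[d³/12 + d(b/2)²] = 2[350³/12 + 350×32.5²] = 7885000 mm³.
Direct shear f_v = P/L_w = 139×10³ / 700 = 198.6 N/mm (vertical).
Torsion M = P·e = 139×10³ × 145 = 20155000 N·mm.
Critical point at (x, y) = (32.5, 175) from centroid. f_tx = M·y/J = 447.3 N/mm; f_ty = M·x/J = 83.07 N/mm.
Resultant f_max = √[f_tx² + (f_v + f_ty)²] = √[447.3² + (198.6 + 83.07)²] = 528.6 N/mm.
Capacity per unit length: φr_n = 0.75 × 0.6 × 620 × (0.707 × 5) = 986.3 N/mm.
528.6 ≤ 986.3 → adequate.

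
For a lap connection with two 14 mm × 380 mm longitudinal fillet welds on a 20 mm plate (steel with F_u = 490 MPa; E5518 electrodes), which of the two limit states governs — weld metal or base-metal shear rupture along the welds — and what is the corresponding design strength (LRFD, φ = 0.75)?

E55XX → F_EXX = 550 MPa.
t_e = 0.707 × 14 = 9.898 mm; L = 760 mm.
Weld metal: φR_n = 0.75 × 0.6 × 550 × 9.898 × 760 × 10⁻³ = 1862 kN.
Base metal (shear rupture): φR_n = 0.75 × 0.6 × 490 × 20 × 760 × 10⁻³ = 3352 kN.
Governing: weld metal.

φR_n ≈ 1860 kN (weld metal governs)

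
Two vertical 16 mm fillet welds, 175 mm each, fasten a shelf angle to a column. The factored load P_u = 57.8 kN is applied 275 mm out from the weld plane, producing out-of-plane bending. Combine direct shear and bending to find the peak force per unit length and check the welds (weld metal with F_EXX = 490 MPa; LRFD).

f_max ≈ 1570 N/mm; adequate

L_w = 2 × 175 = 350 mm; section modulus (unit throat) S = 2 × L²/6 = 10210 mm².
Direct shear f_v = P/L_w = 57.8×10³/350 = 165.1 N/mm.
Moment M = P × e = 57.8×10³ × 275 = 15895000 N·mm; bending f_b = M/S = 1557 N/mm.
f_max = √(f_v² + f_b²) = √(165.1² + 1557²) = 1566 N/mm.
φr_n = 0.75 × 0.6 × 490 × (0.707 × 16) = 2494 N/mm → adequate.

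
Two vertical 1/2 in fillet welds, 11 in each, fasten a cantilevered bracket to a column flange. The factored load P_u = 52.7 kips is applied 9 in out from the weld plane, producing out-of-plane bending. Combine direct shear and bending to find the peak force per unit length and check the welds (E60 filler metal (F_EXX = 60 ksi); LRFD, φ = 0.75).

f_max ≈ 12 kip/in; NOT adequate

L_w = 2 × 11 = 22 in; section modulus (unit throat) S = 2 × L²/6 = 40.33 in².
Direct shear f_v = P/L_w = 52.7/22 = 2.395 kip/in.
Moment M = P × e = 52.7 × 9 = 474.3 kip·in; bending f_b = M/S = 11.76 kip/in.
f_max = √(f_v² + f_b²) = √(2.395² + 11.76²) = 12 kip/in.
φr_n = 0.75 × 0.6 × 60 × (0.707 × 0.5) = 9.544 kip/in → NOT adequate.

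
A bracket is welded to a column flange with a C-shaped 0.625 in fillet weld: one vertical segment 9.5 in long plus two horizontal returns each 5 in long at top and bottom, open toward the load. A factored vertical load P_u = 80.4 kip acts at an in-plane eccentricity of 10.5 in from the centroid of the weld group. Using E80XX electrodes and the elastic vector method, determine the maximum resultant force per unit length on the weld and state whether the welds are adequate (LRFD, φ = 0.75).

f_max ≈ 17.5 kip/in; NOT adequate

E80XX → F_EXX = 80 ksi.
Total weld length L_w = 19.5 in. Treat welds as unit-width lines.
Centroid: x̄ = 2×5×2.5 / 19.5 = 1.282 in from the vertical weld.
Polar moment about centroid: J = I_x + I_y = [9.5³/12 + 2×5×4.75²] + [9.5×1.282² + 2(5³/12 + 5×1.218²)] = 348.4 in³.
Direct shear f_v = P/L_w = 80.4 / 19.5 = 4.123 kip/in (vertical).
Torsion M = P·e = 80.4 × 10.5 = 844.2 kip·in.
Critical point at (x, y) = (3.718, 4.75) from centroid. f_tx = M·y/J = 11.51 kip/in; f_ty = M·x/J = 9.01 kip/in.
Resultant f_max = √[f_tx² + (f_v + f_ty)²] = √[11.51² + (4.123 + 9.01)²] = 17.46 kip/in.
Capacity per unit length: φr_n = 0.75 × 0.6 × 80 × (0.707 × 0.625) = 15.91 kip/in.
17.46 > 15.91 → NOT adequate.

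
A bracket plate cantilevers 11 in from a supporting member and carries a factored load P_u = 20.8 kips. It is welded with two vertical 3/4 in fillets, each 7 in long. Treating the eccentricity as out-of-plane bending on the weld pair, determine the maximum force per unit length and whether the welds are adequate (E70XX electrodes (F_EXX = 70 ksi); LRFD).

L_w = 2 × 7 = 14 in; section modulus (unit throat) S = 2 × L²/6 = 16.33 in².
Direct shear f_v = P/L_w = 20.8/14 = 1.486 kip/in.
Moment M = P × e = 20.8 × 11 = 228.8 kip·in; bending f_b = M/S = 14.01 kip/in.
f_max = √(f_v² + f_b²) = √(1.486² + 14.01²) = 14.09 kip/in.
φr_n = 0.75 × 0.6 × 70 × (0.707 × 0.75) = 16.7 kip/in → adequate.

f_max ≈ 14.1 kip/in; adequate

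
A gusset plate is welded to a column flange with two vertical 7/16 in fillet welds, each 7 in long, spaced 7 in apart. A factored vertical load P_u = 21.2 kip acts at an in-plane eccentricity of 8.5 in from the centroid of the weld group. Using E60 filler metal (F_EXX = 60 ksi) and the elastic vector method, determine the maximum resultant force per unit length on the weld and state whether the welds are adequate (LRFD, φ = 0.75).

Total weld length L_w = 14 in. Treat welds as unit-width lines.
Polar moment about centroid: J = 2[d³/12 + d(b/2)²] = 2[7³/12 + 7×3.5²] = 228.7 in³.
Direct shear f_v = P/L_w = 21.2 / 14 = 1.514 kip/in (vertical).
Torsion M = P·e = 21.2 × 8.5 = 180.2 kip·in.
Critical point at (x, y) = (3.5, 3.5) from centroid. f_tx = M·y/J = 2.758 kip/in; f_ty = M·x/J = 2.758 kip/in.
Resultant f_max = √[f_tx² + (f_v + f_ty)²] = √[2.758² + (1.514 + 2.758)²] = 5.085 kip/in.
Capacity per unit length: φr_n = 0.75 × 0.6 × 60 × (0.707 × 0.4375) = 8.351 kip/in.
5.085 ≤ 8.351 → adequate.

f_max ≈ 5.09 kip/in; adequate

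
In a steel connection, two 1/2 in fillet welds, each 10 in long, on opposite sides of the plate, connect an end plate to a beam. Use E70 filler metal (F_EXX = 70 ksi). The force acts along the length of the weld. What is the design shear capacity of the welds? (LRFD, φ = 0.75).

Effective throat t_e = 0.707 × 0.5 = 0.3535 in.
Total length L = 20 in; A_we = 0.3535 × 20 = 7.07 in².
F_nw = 0.6 F_EXX = 0.6 × 70 = 42 ksi.
φR_n = 0.75 × 42 × 7.07 = 222.7 kips.

φR_n ≈ 223 kips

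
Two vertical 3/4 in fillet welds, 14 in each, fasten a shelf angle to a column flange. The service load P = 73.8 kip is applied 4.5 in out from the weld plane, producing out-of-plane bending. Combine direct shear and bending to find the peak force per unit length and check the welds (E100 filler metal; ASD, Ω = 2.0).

f_max ≈ 5.73 kip/in; adequate

E100XX → F_EXX = 100 ksi.
L_w = 2 × 14 = 28 in; section modulus (unit throat) S = 2 × L²/6 = 65.33 in².
Direct shear f_v = P/L_w = 73.8/28 = 2.636 kip/in.
Moment M = P × e = 73.8 × 4.5 = 332.1 kip·in; bending f_b = M/S = 5.083 kip/in.
f_max = √(f_v² + f_b²) = √(2.636² + 5.083²) = 5.726 kip/in.
r_n/Ω = (1/2.0) × 0.6 × 100 × (0.707 × 0.75) = 15.91 kip/in → adequate.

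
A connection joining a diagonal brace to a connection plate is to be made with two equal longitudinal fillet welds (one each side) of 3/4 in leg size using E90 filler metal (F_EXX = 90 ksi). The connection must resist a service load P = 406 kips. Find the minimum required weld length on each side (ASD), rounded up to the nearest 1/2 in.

L = 14.5 in on each side

Throat t_e = 0.707 × 0.75 = 0.5302 in.
r_n/Ω = (0.6 × 90 × 0.5302) / 2.0 = 14.32 kip/in.
L_req = P / (r_n/Ω) = 406 / 14.32 = 28.36 in total.
Per side: 28.36 / 2 = 14.18 in.
Round up → use L = 14.5 in on each side.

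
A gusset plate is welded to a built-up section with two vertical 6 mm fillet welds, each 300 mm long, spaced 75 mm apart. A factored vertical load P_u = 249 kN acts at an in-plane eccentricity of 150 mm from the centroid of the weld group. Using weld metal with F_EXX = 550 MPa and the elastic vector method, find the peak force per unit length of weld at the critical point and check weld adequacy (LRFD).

f_max ≈ 1250 N/mm; NOT adequate

Total weld length L_w = 600 mm. Treat welds as unit-width lines.
Polar moment about centroid: J = 2[d³/12 + d(b/2)²] = 2[300³/12 + 300×37.5²] = 5344000 mm³.
Direct shear f_v = P/L_w = 249×10³ / 600 = 415 N/mm (vertical).
Torsion M = P·e = 249×10³ × 150 = 37350000 N·mm.
Critical point at (x, y) = (37.5, 150) from centroid. f_tx = M·y/J = 1048 N/mm; f_ty = M·x/J = 262.1 N/mm.
Resultant f_max = √[f_tx² + (f_v + f_ty)²] = √[1048² + (415 + 262.1)²] = 1248 N/mm.
Capacity per unit length: φr_n = 0.75 × 0.6 × 550 × (0.707 × 6) = 1050 N/mm.
1248 > 1050 → NOT adequate.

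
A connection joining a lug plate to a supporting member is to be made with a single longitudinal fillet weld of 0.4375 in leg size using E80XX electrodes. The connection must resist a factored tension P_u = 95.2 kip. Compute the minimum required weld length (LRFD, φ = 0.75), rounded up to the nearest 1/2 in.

E80XX → F_EXX = 80 ksi.
Throat t_e = 0.707 × 0.4375 = 0.3093 in.
φr_n = 0.75 × 0.6 × 80 × 0.3093 = 11.14 kip/in.
L_req = P_u / φr_n = 95.2 / 11.14 = 8.549 in total.
Round up → use L = 9 in.

L = 9 in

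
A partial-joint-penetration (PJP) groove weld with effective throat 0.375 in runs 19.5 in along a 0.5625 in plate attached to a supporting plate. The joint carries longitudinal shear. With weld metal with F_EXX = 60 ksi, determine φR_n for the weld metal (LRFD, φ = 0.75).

φR_n ≈ 197 kip

Effective throat (given) t_e = 0.375 in.
A_we = 0.375 × 19.5 = 7.312 in².
F_nw = 0.6 F_EXX = 36 ksi.
φR_n = 0.75 × 36 × 7.312 = 197.4 kip.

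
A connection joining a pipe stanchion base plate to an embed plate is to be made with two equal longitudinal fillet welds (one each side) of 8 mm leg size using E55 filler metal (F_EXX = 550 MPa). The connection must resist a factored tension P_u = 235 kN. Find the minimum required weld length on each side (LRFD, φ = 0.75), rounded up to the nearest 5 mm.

Throat t_e = 0.707 × 8 = 5.656 mm.
φr_n = 0.75 × 0.6 × 550 × 5.656 × 10⁻³ = 1.4 kN/mm.
L_req = P_u / φr_n = 235 / 1.4 = 167.9 mm total.
Per side: 167.9 / 2 = 83.94 mm.
Round up → use L = 85 mm on each side.

L = 85 mm on each side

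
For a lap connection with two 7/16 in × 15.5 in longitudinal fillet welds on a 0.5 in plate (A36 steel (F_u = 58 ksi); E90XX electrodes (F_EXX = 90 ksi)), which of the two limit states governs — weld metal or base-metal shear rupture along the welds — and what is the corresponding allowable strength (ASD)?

R_n/Ω ≈ 259 kip (weld metal governs)

t_e = 0.707 × 0.4375 = 0.3093 in; L = 31 in.
Weld metal: R_n/Ω = (1/2.0) × 0.6 × 90 × 0.3093 × 31 = 258.9 kip.
Base metal (shear rupture): R_n/Ω = (1/2.0) × 0.6 × 58 × 0.5 × 31 = 269.7 kip.
Governing: weld metal.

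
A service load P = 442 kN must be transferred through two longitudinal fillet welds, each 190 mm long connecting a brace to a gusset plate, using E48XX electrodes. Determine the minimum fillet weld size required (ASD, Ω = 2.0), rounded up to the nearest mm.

w = 12 mm

E48XX → F_EXX = 480 MPa.
Total weld length L = 380 mm.
Required throat t_e = P × Ω / (0.6 F_EXX × L) = 442 × 2.0 / (0.6 × 480 × 380 × 10⁻³) = 8.077 mm.
Required leg w = t_e / 0.707 = 11.43 mm → use 12 mm.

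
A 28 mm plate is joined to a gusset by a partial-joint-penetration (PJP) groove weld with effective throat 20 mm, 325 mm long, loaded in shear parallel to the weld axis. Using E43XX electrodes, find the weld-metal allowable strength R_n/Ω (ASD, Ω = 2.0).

E43XX → F_EXX = 430 MPa.
Effective throat (given) t_e = 20 mm.
A_we = 20 × 325 = 6500 mm².
F_nw = 0.6 F_EXX = 258 MPa.
R_n/Ω = (258 × 6500) / 2.0 × 10⁻³ = 838.5 kN.

R_n/Ω ≈ 838 kN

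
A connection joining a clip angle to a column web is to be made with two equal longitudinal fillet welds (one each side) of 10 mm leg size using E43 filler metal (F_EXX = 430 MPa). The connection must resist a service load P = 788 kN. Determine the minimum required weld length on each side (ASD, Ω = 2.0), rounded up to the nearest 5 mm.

L = 435 mm on each side

Throat t_e = 0.707 × 10 = 7.07 mm.
r_n/Ω = (0.6 × 430 × 7.07) / 2.0 = 912 N/mm = 0.912 kN/mm.
L_req = P / (r_n/Ω) = 788 / 0.912 = 864 mm total.
Per side: 864 / 2 = 432 mm.
Round up → use L = 435 mm on each side.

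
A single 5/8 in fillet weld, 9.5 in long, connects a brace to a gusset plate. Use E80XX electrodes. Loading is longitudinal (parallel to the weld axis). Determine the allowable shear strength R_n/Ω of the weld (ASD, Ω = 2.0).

R_n/Ω ≈ 101 kips

E80XX → F_EXX = 80 ksi.
Effective throat t_e = 0.707 × 0.625 = 0.4419 in.
Total length L = 9.5 in; A_we = 0.4419 × 9.5 = 4.198 in².
F_nw = 0.6 F_EXX = 0.6 × 80 = 48 ksi.
R_n = 48 × 4.198 = 201.5 kips; R_n/Ω = 201.5/2.0 = 100.7 kips.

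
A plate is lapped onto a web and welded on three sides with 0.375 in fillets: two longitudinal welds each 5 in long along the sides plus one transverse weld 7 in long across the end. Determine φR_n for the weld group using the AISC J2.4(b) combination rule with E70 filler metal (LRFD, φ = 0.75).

E70XX → F_EXX = 70 ksi.
t_e = 0.707 × 0.375 = 0.2651 in.
R_nwl = 0.6 × 70 × 0.2651 × 10 = 111.4 kips (longitudinal, 2 welds).
R_nwt = 0.6 × 70 × 0.2651 × 7 = 77.95 kips (transverse, base value).
(i) R_nwl + R_nwt = 189.3 kips; (ii) 0.85 R_nwl + 1.5 R_nwt = 211.6 kips.
R_n = max = 211.6 kips [governs: (ii)]; φR_n = 158.7 kips.

φR_n ≈ 159 kips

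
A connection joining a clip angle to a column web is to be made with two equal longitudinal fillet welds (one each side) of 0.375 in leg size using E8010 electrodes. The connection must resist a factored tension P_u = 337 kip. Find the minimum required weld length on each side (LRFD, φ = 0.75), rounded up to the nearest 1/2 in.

E80XX → F_EXX = 80 ksi.
Throat t_e = 0.707 × 0.375 = 0.2651 in.
φr_n = 0.75 × 0.6 × 80 × 0.2651 = 9.544 kip/in.
L_req = P_u / φr_n = 337 / 9.544 = 35.31 in total.
Per side: 35.31 / 2 = 17.65 in.
Round up → use L = 18 in on each side.

L = 18 in on each side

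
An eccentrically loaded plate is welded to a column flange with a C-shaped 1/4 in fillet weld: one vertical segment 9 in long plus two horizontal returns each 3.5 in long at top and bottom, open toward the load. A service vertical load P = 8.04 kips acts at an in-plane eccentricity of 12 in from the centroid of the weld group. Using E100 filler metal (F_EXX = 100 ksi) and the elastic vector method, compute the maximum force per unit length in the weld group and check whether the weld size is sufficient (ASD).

f_max ≈ 2.59 kip/in; adequate

Total weld length L_w = 16 in. Treat welds as unit-width lines.
Centroid: x̄ = 2×3.5×1.75 / 16 = 0.7656 in from the vertical weld.
Polar moment about centroid: J = I_x + I_y = [9³/12 + 2×3.5×4.5²] + [9×0.7656² + 2(3.5³/12 + 3.5×0.9844²)] = 221.7 in³.
Direct shear f_v = P/L_w = 8.04 / 16 = 0.5025 kip/in (vertical).
Torsion M = P·e = 8.04 × 12 = 96.48 kip·in.
Critical point at (x, y) = (2.734, 4.5) from centroid. f_tx = M·y/J = 1.958 kip/in; f_ty = M·x/J = 1.19 kip/in.
Resultant f_max = √[f_tx² + (f_v + f_ty)²] = √[1.958² + (0.5025 + 1.19)²] = 2.588 kip/in.
Capacity per unit length: r_n/Ω = (1/2.0) × 0.6 × 100 × (0.707 × 0.25) = 5.302 kip/in.
2.588 ≤ 5.302 → adequate.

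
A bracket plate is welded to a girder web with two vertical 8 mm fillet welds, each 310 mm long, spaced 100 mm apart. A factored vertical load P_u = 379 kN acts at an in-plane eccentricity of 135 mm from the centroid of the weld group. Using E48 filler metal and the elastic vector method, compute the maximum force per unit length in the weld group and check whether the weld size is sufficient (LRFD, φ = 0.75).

f_max ≈ 1580 N/mm; NOT adequate

E48XX → F_EXX = 480 MPa.
Total weld length L_w = 620 mm. Treat welds as unit-width lines.
Polar moment about centroid: J = 2[d³/12 + d(b/2)²] = 2[310³/12 + 310×50²] = 6515000 mm³.
Direct shear f_v = P/L_w = 379×10³ / 620 = 611.3 N/mm (vertical).
Torsion M = P·e = 379×10³ × 135 = 51165000 N·mm.
Critical point at (x, y) = (50, 155) from centroid. f_tx = M·y/J = 1217 N/mm; f_ty = M·x/J = 392.7 N/mm.
Resultant f_max = √[f_tx² + (f_v + f_ty)²] = √[1217² + (611.3 + 392.7)²] = 1578 N/mm.
Capacity per unit length: φr_n = 0.75 × 0.6 × 480 × (0.707 × 8) = 1222 N/mm.
1578 > 1222 → NOT adequate.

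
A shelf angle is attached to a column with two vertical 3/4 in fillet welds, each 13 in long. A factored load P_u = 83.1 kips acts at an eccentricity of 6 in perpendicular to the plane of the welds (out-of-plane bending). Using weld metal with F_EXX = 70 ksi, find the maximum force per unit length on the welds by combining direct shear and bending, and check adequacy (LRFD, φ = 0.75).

f_max ≈ 9.41 kip/in; adequate

L_w = 2 × 13 = 26 in; section modulus (unit throat) S = 2 × L²/6 = 56.33 in².
Direct shear f_v = P/L_w = 83.1/26 = 3.196 kip/in.
Moment M = P × e = 83.1 × 6 = 498.6 kip·in; bending f_b = M/S = 8.851 kip/in.
f_max = √(f_v² + f_b²) = √(3.196² + 8.851²) = 9.41 kip/in.
φr_n = 0.75 × 0.6 × 70 × (0.707 × 0.75) = 16.7 kip/in → adequate.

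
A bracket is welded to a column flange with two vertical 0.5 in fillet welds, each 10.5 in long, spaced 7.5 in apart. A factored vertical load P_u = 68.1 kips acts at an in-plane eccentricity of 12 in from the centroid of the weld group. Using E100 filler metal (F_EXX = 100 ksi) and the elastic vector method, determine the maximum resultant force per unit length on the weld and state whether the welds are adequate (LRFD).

f_max ≈ 13 kip/in; adequate

Total weld length L_w = 21 in. Treat welds as unit-width lines.
Polar moment about centroid: J = 2[d³/12 + d(b/2)²] = 2[10.5³/12 + 10.5×3.75²] = 488.2 in³.
Direct shear f_v = P/L_w = 68.1 / 21 = 3.243 kip/in (vertical).
Torsion M = P·e = 68.1 × 12 = 817.2 kip·in.
Critical point at (x, y) = (3.75, 5.25) from centroid. f_tx = M·y/J = 8.787 kip/in; f_ty = M·x/J = 6.276 kip/in.
Resultant f_max = √[f_tx² + (f_v + f_ty)²] = √[8.787² + (3.243 + 6.276)²] = 12.95 kip/in.
Capacity per unit length: φr_n = 0.75 × 0.6 × 100 × (0.707 × 0.5) = 15.91 kip/in.
12.95 ≤ 15.91 → adequate.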